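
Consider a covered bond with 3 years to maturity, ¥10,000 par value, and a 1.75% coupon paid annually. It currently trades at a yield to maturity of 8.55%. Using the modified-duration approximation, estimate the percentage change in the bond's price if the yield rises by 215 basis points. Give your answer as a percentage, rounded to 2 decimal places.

-5.83%

Periodic yield y = 0.0855. Modified duration first:
  t   CF        PV=CF/(1+0.0855)^t    t·PV
  1       175.00       161.2160       161.2160
  2       175.00       148.5178       297.0355
  3    10,175.00     7,955.0870    23,865.2610
  Σ                  8,264.8208    24,323.5126
P = 8,264.8208; D_Mac = 2.94302 yrs; D_mod = 2.94302/(1+0.0855) = 2.71121 yrs.
ΔP/P ≈ -D_mod · Δy = -2.71121 × (+0.0215) = -0.058291 = -5.8291%.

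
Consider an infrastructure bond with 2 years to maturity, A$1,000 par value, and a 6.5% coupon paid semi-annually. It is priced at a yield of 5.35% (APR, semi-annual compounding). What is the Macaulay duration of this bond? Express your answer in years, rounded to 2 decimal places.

1.91 years

Periodic yield y = 0.02675. Discount each cash flow and weight by its period:
  t   CF        PV=CF/(1+0.02675)^t    t·PV
  1        32.50        31.6533        31.6533
  2        32.50        30.8286        61.6572
  3        32.50        30.0254        90.0763
  4     1,032.50       929.0332     3,716.1326
  Σ                  1,021.5405     3,899.5194
Price P = Σ PV = 1,021.5405.
Macaulay duration = Σ(t·PV) / P = 3,899.5194 / 1,021.5405 = 3.81729 half-year periods.
In years: 3.81729 / 2 = 1.90865 years.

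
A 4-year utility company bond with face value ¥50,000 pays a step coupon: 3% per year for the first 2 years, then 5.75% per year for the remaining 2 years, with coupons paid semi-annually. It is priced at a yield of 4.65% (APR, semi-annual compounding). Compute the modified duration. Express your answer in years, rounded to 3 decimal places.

3.679 years

Periodic yield y = 0.02325. First find Macaulay duration:
  t   CF        PV=CF/(1+0.02325)^t    t·PV
  1       750.00       732.9587       732.9587
  2       750.00       716.3046     1,432.6093
  3       750.00       700.0290     2,100.0869
  4       750.00       684.1231     2,736.4924
  5     1,437.50     1,281.4424     6,407.2120
  6     1,437.50     1,252.3258     7,513.9549
  7     1,437.50     1,223.8708     8,567.0957
  8    51,437.50    42,798.2317   342,385.8539
  Σ                 49,389.2862   371,876.2637
P = 49,389.2862; Macaulay duration = 371,876.2637 / 49,389.2862 = 7.52949 half-year periods = 3.76475 years.
Modified duration = D_Mac / (1 + y) = 3.76475 / 1.02325 = 3.67920 years.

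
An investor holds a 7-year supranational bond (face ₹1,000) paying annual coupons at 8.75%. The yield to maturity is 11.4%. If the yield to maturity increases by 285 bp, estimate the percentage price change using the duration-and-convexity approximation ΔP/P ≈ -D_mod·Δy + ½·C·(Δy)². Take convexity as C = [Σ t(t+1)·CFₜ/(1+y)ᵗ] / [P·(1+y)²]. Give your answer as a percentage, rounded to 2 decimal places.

-12.55%

With y = 0.114:
  t   CF        PV=CF/(1+0.114)^t    t·PV        t(t+1)·PV
  1        87.50        78.5458        78.5458         157.0916
  2        87.50        70.5079       141.0158         423.0473
  3        87.50        63.2925       189.8776         759.5104
  4        87.50        56.8156       227.2622       1,136.3112
  5        87.50        51.0014       255.0070       1,530.0420
  6        87.50        45.7822       274.6934       1,922.8535
  7     1,087.50       510.7789     3,575.4521      28,603.6172
  Σ                    876.7243     4,741.8539      34,532.4731
P = 876.7243; D_Mac = 5.40860 yrs; D_mod = 4.85512 yrs; C = 31.73908.
Duration effect: -4.85512 × (+0.0285) = -0.138371
Convexity effect: 0.5 × 31.73908 × (0.0285)² = +0.0128900
ΔP/P ≈ -0.138371 + 0.0128900 = -0.125481 = -12.5481%.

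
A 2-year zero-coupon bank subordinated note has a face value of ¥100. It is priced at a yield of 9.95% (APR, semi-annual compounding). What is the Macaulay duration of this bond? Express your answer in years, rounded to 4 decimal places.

A zero-coupon bond has a single cash flow at maturity, so its Macaulay duration equals its maturity: 2 years.
(Equivalently: 4 semi-annual periods ÷ 2 = 2 years.)

2.0000 years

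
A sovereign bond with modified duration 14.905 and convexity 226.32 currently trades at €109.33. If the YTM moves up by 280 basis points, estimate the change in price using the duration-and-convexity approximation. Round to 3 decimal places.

-€35.928

Duration effect: -D_mod·Δy = -14.905 × (+0.028) = -0.417340
Convexity effect: ½·C·(Δy)² = 0.5 × 226.32 × (0.028)² = +0.08871744
ΔP/P ≈ -0.417340 + 0.08871744 = -0.32862256
ΔP ≈ 109.33 × (-0.32862256) = -35.9283044848.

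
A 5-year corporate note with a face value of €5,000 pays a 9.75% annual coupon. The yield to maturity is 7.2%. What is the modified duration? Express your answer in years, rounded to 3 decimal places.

Periodic yield y = 0.072. First find Macaulay duration:
  t   CF        PV=CF/(1+0.072)^t    t·PV
  1       487.50       454.7575       454.7575
  2       487.50       424.2141       848.4281
  3       487.50       395.7221     1,187.1662
  4       487.50       369.1437     1,476.5749
  5     5,487.50     3,876.1503    19,380.7514
  Σ                  5,519.9876    23,347.6780
P = 5,519.9876; Macaulay duration = 23,347.6780 / 5,519.9876 = 4.22966 years.
Modified duration = D_Mac / (1 + y) = 4.22966 / 1.072 = 3.94558 years.

3.946 years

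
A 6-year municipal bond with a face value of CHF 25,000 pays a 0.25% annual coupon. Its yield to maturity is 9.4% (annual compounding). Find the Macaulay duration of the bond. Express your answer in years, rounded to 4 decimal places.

5.9485 years

Periodic yield y = 0.094. Discount each cash flow and weight by its year:
  t   CF        PV=CF/(1+0.094)^t    t·PV
  1        62.50        57.1298        57.1298
  2        62.50        52.2210       104.4420
  3        62.50        47.7340       143.2021
  4        62.50        43.6326       174.5303
  5        62.50        39.8835       199.4176
  6    25,062.50    14,619.0940    87,714.5639
  Σ                 14,859.6949    88,393.2856
Price P = Σ PV = 14,859.6949.
Macaulay duration = Σ(t·PV) / P = 88,393.2856 / 14,859.6949 = 5.94853 years.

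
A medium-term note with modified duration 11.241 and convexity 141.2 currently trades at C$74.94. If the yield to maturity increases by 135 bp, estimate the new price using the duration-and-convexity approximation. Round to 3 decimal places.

Duration effect: -D_mod·Δy = -11.241 × (+0.0135) = -0.1517535
Convexity effect: ½·C·(Δy)² = 0.5 × 141.2 × (0.0135)² = +0.01286685
ΔP/P ≈ -0.1517535 + 0.01286685 = -0.13888665
New price ≈ 74.94 × (1 - 0.13888665) = 64.531834449.

C$64.532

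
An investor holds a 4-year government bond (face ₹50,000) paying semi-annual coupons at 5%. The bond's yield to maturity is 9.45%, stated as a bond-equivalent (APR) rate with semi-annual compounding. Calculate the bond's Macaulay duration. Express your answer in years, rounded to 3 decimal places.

Periodic yield y = 0.04725. Discount each cash flow and weight by its period:
  t   CF        PV=CF/(1+0.04725)^t    t·PV
  1     1,250.00     1,193.6023     1,193.6023
  2     1,250.00     1,139.7491     2,279.4983
  3     1,250.00     1,088.3258     3,264.9773
  4     1,250.00     1,039.2225     4,156.8900
  5     1,250.00       992.3347     4,961.6734
  6     1,250.00       947.5624     5,685.3741
  7     1,250.00       904.8101     6,333.6706
  8    51,250.00    35,423.4550   283,387.6400
  Σ                 42,729.0618   311,263.3258
Price P = Σ PV = 42,729.0618.
Macaulay duration = Σ(t·PV) / P = 311,263.3258 / 42,729.0618 = 7.28458 half-year periods.
In years: 7.28458 / 2 = 3.64229 years.

3.642 years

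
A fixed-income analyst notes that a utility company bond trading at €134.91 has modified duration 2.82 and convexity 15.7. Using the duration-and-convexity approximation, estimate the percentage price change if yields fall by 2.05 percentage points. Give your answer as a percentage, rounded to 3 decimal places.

Duration effect: -D_mod·Δy = -2.82 × (-0.0205) = +0.057810
Convexity effect: ½·C·(Δy)² = 0.5 × 15.7 × (-0.0205)² = +0.0032989625
ΔP/P ≈ +0.057810 + 0.0032989625 = +0.0611089625
= +6.11089625%.

+6.111%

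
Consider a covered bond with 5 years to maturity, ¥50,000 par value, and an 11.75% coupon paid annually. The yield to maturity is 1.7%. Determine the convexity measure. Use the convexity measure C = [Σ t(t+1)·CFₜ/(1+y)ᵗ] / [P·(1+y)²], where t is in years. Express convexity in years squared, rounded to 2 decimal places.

With y = 0.017:
  t   CF        PV=CF/(1+0.017)^t    t·PV        t(t+1)·PV
  1     5,875.00     5,776.7945     5,776.7945      11,553.5890
  2     5,875.00     5,680.2306    11,360.4611      34,081.3834
  3     5,875.00     5,585.2808    16,755.8424      67,023.3696
  4     5,875.00     5,491.9182    21,967.6728     109,838.3638
  5    55,875.00    51,358.5521   256,792.7605   1,540,756.5627
  Σ                 73,892.7761   312,653.5313   1,763,253.2686
P = 73,892.7761.
Convexity = Σ t(t+1)·PV / [P·(1+y)²] = 1,763,253.2686 / (73,892.7761 × 1.034289) = 23.07123.

23.07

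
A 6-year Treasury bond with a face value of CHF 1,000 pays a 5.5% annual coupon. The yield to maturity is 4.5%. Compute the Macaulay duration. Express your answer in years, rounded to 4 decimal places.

5.2910 years

Periodic yield y = 0.045. Discount each cash flow and weight by its year:
  t   CF        PV=CF/(1+0.045)^t    t·PV
  1        55.00        52.6316        52.6316
  2        55.00        50.3651       100.7303
  3        55.00        48.1963       144.5889
  4        55.00        46.1209       184.4835
  5        55.00        44.1348       220.6740
  6     1,055.00       810.1300     4,860.7800
  Σ                  1,051.5787     5,563.8884
Price P = Σ PV = 1,051.5787.
Macaulay duration = Σ(t·PV) / P = 5,563.8884 / 1,051.5787 = 5.29099 years.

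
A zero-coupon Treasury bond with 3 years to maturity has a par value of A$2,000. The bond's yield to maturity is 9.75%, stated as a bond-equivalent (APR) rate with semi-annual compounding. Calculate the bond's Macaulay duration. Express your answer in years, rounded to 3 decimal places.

A zero-coupon bond has a single cash flow at maturity, so its Macaulay duration equals its maturity: 3 years.
(Equivalently: 6 semi-annual periods ÷ 2 = 3 years.)

3.000 years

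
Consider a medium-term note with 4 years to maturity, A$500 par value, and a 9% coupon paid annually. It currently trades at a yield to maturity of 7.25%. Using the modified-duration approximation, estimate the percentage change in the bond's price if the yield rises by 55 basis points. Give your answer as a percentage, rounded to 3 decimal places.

-1.818%

Periodic yield y = 0.0725. Modified duration first:
  t   CF        PV=CF/(1+0.0725)^t    t·PV
  1        45.00        41.9580        41.9580
  2        45.00        39.1217        78.2434
  3        45.00        36.4771       109.4314
  4       545.00       411.9147     1,647.6588
  Σ                    529.4716     1,877.2917
P = 529.4716; D_Mac = 3.54559 yrs; D_mod = 3.54559/(1+0.0725) = 3.30592 yrs.
ΔP/P ≈ -D_mod · Δy = -3.30592 × (+0.0055) = -0.018183 = -1.8183%.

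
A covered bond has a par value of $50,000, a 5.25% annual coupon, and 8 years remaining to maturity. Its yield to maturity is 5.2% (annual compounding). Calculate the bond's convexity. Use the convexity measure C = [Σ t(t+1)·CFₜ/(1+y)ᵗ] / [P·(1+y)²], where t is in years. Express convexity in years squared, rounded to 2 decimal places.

With y = 0.052:
  t   CF        PV=CF/(1+0.052)^t    t·PV        t(t+1)·PV
  1     2,625.00     2,495.2471     2,495.2471       4,990.4943
  2     2,625.00     2,371.9079     4,743.8159      14,231.4476
  3     2,625.00     2,254.6653     6,763.9960      27,055.9841
  4     2,625.00     2,143.2180     8,572.8720      42,864.3600
  5     2,625.00     2,037.2795    10,186.3973      61,118.3841
  6     2,625.00     1,936.5774    11,619.4647      81,336.2526
  7     2,625.00     1,840.8531    12,885.9716     103,087.7726
  8    52,625.00    35,080.5336   280,644.2686   2,525,798.4170
  Σ                 50,160.2820   337,912.0332   2,860,483.1123
P = 50,160.2820.
Convexity = Σ t(t+1)·PV / [P·(1+y)²] = 2,860,483.1123 / (50,160.2820 × 1.106704) = 51.52855.

51.53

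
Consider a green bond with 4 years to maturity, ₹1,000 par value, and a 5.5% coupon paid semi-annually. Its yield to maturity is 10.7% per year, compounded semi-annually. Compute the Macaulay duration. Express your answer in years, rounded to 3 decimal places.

Periodic yield y = 0.0535. Discount each cash flow and weight by its period:
  t   CF        PV=CF/(1+0.0535)^t    t·PV
  1        27.50        26.1035        26.1035
  2        27.50        24.7778        49.5557
  3        27.50        23.5196        70.5587
  4        27.50        22.3252        89.3006
  5        27.50        21.1914       105.9571
  6        27.50        20.1153       120.6915
  7        27.50        19.0937       133.6562
  8     1,027.50       677.1822     5,417.4573
  Σ                    834.3086     6,013.2805
Price P = Σ PV = 834.3086.
Macaulay duration = Σ(t·PV) / P = 6,013.2805 / 834.3086 = 7.20750 half-year periods.
In years: 7.20750 / 2 = 3.60375 years.

3.604 years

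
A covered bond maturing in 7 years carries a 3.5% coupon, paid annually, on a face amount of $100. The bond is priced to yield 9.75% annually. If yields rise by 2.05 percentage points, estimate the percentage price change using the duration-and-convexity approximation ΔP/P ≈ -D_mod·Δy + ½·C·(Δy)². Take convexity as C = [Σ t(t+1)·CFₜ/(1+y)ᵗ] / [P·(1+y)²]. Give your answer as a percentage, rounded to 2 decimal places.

With y = 0.0975:
  t   CF        PV=CF/(1+0.0975)^t    t·PV        t(t+1)·PV
  1         3.50         3.1891         3.1891           6.3781
  2         3.50         2.9058         5.8115          17.4345
  3         3.50         2.6476         7.9428          31.7714
  4         3.50         2.4124         9.6496          48.2481
  5         3.50         2.1981        10.9904          65.9427
  6         3.50         2.0028        12.0169          84.1182
  7       103.50        53.9646       377.7519       3,022.0154
  Σ                     69.3203       427.3523       3,275.9084
P = 69.3203; D_Mac = 6.16489 yrs; D_mod = 5.61722 yrs; C = 39.23397.
Duration effect: -5.61722 × (+0.0205) = -0.115153
Convexity effect: 0.5 × 39.23397 × (0.0205)² = +0.0082440
ΔP/P ≈ -0.115153 + 0.0082440 = -0.106909 = -10.6909%.

-10.69%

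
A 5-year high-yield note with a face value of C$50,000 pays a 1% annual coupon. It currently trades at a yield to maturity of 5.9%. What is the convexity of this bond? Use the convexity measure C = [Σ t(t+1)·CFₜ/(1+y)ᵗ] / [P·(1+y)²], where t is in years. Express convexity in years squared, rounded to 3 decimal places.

With y = 0.059:
  t   CF        PV=CF/(1+0.059)^t    t·PV        t(t+1)·PV
  1       500.00       472.1435       472.1435         944.2871
  2       500.00       445.8390       891.6781       2,675.0342
  3       500.00       421.0000     1,263.0001       5,052.0003
  4       500.00       397.5449     1,590.1795       7,950.8976
  5    50,500.00    37,915.0452   189,575.2258   1,137,451.3547
  Σ                 39,651.5726   193,792.2270   1,154,073.5739
P = 39,651.5726.
Convexity = Σ t(t+1)·PV / [P·(1+y)²] = 1,154,073.5739 / (39,651.5726 × 1.121481) = 25.95262.

25.953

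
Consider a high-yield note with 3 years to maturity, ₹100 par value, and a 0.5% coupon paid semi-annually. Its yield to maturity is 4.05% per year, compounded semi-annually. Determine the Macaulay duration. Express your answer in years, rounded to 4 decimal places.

2.9801 years

Periodic yield y = 0.02025. Discount each cash flow and weight by its period:
  t   CF        PV=CF/(1+0.02025)^t    t·PV
  1         0.25         0.2450         0.2450
  2         0.25         0.2402         0.4803
  3         0.25         0.2354         0.7062
  4         0.25         0.2307         0.9229
  5         0.25         0.2262         1.1308
  6       100.25        88.8883       533.3300
  Σ                     90.0658       536.8153
Price P = Σ PV = 90.0658.
Macaulay duration = Σ(t·PV) / P = 536.8153 / 90.0658 = 5.96025 half-year periods.
In years: 5.96025 / 2 = 2.98013 years.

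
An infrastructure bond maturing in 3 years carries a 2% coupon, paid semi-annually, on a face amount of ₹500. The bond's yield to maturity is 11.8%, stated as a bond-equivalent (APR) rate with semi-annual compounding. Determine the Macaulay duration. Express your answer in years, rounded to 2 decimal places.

Periodic yield y = 0.059. Discount each cash flow and weight by its period:
  t   CF        PV=CF/(1+0.059)^t    t·PV
  1         5.00         4.7214         4.7214
  2         5.00         4.4584         8.9168
  3         5.00         4.2100        12.6300
  4         5.00         3.9754        15.9018
  5         5.00         3.7540        18.7698
  6       505.00       358.0269     2,148.1612
  Σ                    379.1461     2,209.1010
Price P = Σ PV = 379.1461.
Macaulay duration = Σ(t·PV) / P = 2,209.1010 / 379.1461 = 5.82652 half-year periods.
In years: 5.82652 / 2 = 2.91326 years.

2.91 years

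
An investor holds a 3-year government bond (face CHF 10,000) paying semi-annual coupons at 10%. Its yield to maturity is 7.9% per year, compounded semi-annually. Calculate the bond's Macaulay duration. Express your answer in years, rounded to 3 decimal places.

2.675 years

Periodic yield y = 0.0395. Discount each cash flow and weight by its period:
  t   CF        PV=CF/(1+0.0395)^t    t·PV
  1       500.00       481.0005       481.0005
  2       500.00       462.7229       925.4459
  3       500.00       445.1399     1,335.4197
  4       500.00       428.2250     1,712.9000
  5       500.00       411.9529     2,059.7644
  6    10,500.00     8,322.2803    49,933.6816
  Σ                 10,551.3215    56,448.2120
Price P = Σ PV = 10,551.3215.
Macaulay duration = Σ(t·PV) / P = 56,448.2120 / 10,551.3215 = 5.34987 half-year periods.
In years: 5.34987 / 2 = 2.67494 years.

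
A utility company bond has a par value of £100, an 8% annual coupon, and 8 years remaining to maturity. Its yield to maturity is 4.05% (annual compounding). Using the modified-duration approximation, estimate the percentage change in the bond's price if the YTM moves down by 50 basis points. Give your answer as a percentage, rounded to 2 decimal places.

+3.09%

Periodic yield y = 0.0405. Modified duration first:
  t   CF        PV=CF/(1+0.0405)^t    t·PV
  1         8.00         7.6886         7.6886
  2         8.00         7.3893        14.7787
  3         8.00         7.1017        21.3052
  4         8.00         6.8253        27.3012
  5         8.00         6.5596        32.7982
  6         8.00         6.3043        37.8259
  7         8.00         6.0589        42.4125
  8       108.00        78.6117       628.8934
  Σ                    126.5395       813.0036
P = 126.5395; D_Mac = 6.42490 yrs; D_mod = 6.42490/(1+0.0405) = 6.17482 yrs.
ΔP/P ≈ -D_mod · Δy = -6.17482 × (-0.005) = +0.030874 = +3.0874%.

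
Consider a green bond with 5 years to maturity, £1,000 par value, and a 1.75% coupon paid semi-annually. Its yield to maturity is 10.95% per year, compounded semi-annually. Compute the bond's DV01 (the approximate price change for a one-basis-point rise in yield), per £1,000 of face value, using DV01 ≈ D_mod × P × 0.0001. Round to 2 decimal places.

Periodic yield y = 0.05475.
  t   CF        PV=CF/(1+0.05475)^t    t·PV
  1         8.75         8.2958         8.2958
  2         8.75         7.8652        15.7304
  3         8.75         7.4569        22.3708
  4         8.75         7.0698        28.2794
  5         8.75         6.7029        33.5143
  6         8.75         6.3549        38.1296
  7         8.75         6.0251        42.1754
  8         8.75         5.7123        45.6985
  9         8.75         5.4158        48.7422
  10    1,008.75       591.9543     5,919.5434
  Σ                    652.8531     6,202.4796
P = 652.8531; D_Mac = 9.50058 half-year periods = 4.75029 yrs; D_mod = 4.50371 yrs.
DV01 ≈ 4.50371 × 652.8531 × 0.0001 = 0.294026.

£0.29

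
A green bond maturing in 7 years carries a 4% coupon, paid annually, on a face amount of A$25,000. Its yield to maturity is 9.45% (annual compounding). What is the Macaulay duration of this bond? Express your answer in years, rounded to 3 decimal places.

6.087 years

Periodic yield y = 0.0945. Discount each cash flow and weight by its year:
  t   CF        PV=CF/(1+0.0945)^t    t·PV
  1     1,000.00       913.6592       913.6592
  2     1,000.00       834.7731     1,669.5463
  3     1,000.00       762.6982     2,288.0945
  4     1,000.00       696.8462     2,787.3848
  5     1,000.00       636.6799     3,183.3997
  6     1,000.00       581.7085     3,490.2510
  7    26,000.00    13,818.5663    96,729.9641
  Σ                 18,244.9315   111,062.2996
Price P = Σ PV = 18,244.9315.
Macaulay duration = Σ(t·PV) / P = 111,062.2996 / 18,244.9315 = 6.08730 years.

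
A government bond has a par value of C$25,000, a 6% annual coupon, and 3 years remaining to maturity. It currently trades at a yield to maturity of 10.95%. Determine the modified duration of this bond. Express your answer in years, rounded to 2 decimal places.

Periodic yield y = 0.1095. First find Macaulay duration:
  t   CF        PV=CF/(1+0.1095)^t    t·PV
  1     1,500.00     1,351.9603     1,351.9603
  2     1,500.00     1,218.5312     2,437.0624
  3    26,500.00    19,402.7798    58,208.3393
  Σ                 21,973.2713    61,997.3620
P = 21,973.2713; Macaulay duration = 61,997.3620 / 21,973.2713 = 2.82149 years.
Modified duration = D_Mac / (1 + y) = 2.82149 / 1.1095 = 2.54303 years.

2.54 years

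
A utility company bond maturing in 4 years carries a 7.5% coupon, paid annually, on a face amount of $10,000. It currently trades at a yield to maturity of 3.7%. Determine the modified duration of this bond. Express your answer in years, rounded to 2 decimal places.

3.50 years

Periodic yield y = 0.037. First find Macaulay duration:
  t   CF        PV=CF/(1+0.037)^t    t·PV
  1       750.00       723.2401       723.2401
  2       750.00       697.4350     1,394.8700
  3       750.00       672.5506     2,017.6519
  4    10,750.00     9,295.9427    37,183.7709
  Σ                 11,389.1685    41,319.5329
P = 11,389.1685; Macaulay duration = 41,319.5329 / 11,389.1685 = 3.62797 years.
Modified duration = D_Mac / (1 + y) = 3.62797 / 1.037 = 3.49852 years.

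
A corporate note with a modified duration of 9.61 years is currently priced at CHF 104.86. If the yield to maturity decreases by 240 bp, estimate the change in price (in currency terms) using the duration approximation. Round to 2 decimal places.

Duration approximation: ΔP/P ≈ -D_mod · Δy = -9.61 × (-0.024) = +0.230640.
ΔP ≈ 104.86 × (+0.230640) = +24.1849104.

+CHF 24.18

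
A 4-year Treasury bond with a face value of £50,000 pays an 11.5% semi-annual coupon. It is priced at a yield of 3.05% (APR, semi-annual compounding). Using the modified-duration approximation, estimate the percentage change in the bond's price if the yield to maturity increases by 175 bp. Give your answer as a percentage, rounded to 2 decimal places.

-5.89%

Periodic yield y = 0.01525. Modified duration first:
  t   CF        PV=CF/(1+0.01525)^t    t·PV
  1     2,875.00     2,831.8148     2,831.8148
  2     2,875.00     2,789.2783     5,578.5567
  3     2,875.00     2,747.3808     8,242.1423
  4     2,875.00     2,706.1126    10,824.4502
  5     2,875.00     2,665.4642    13,327.3211
  6     2,875.00     2,625.4265    15,752.5588
  7     2,875.00     2,585.9901    18,101.9309
  8    52,875.00    46,845.3400   374,762.7198
  Σ                 65,796.8073   449,421.4946
P = 65,796.8073; D_Mac = 6.83045 half-year periods = 3.41522 yrs; D_mod = 3.41522/(1+0.01525) = 3.36392 yrs.
ΔP/P ≈ -D_mod · Δy = -3.36392 × (+0.0175) = -0.058869 = -5.8869%.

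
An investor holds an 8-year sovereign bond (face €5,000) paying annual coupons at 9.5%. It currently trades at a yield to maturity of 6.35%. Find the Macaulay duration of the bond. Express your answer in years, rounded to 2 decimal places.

6.14 years

Periodic yield y = 0.0635. Discount each cash flow and weight by its year:
  t   CF        PV=CF/(1+0.0635)^t    t·PV
  1       475.00       446.6385       446.6385
  2       475.00       419.9703       839.9407
  3       475.00       394.8945     1,184.6836
  4       475.00       371.3160     1,485.2639
  5       475.00       349.1453     1,745.7263
  6       475.00       328.2983     1,969.7898
  7       475.00       308.6961     2,160.8727
  8     5,475.00     3,345.6782    26,765.4258
  Σ                  5,964.6372    36,598.3413
Price P = Σ PV = 5,964.6372.
Macaulay duration = Σ(t·PV) / P = 36,598.3413 / 5,964.6372 = 6.13589 years.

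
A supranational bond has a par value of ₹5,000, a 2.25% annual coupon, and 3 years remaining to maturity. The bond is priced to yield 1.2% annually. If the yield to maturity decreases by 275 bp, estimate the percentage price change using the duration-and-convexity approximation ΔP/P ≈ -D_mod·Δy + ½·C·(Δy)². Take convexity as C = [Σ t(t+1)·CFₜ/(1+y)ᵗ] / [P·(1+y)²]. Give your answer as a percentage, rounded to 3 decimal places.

+8.407%

With y = 0.012:
  t   CF        PV=CF/(1+0.012)^t    t·PV        t(t+1)·PV
  1       112.50       111.1660       111.1660         222.3320
  2       112.50       109.8478       219.6957         659.0870
  3     5,112.50     4,932.7804    14,798.3413      59,193.3650
  Σ                  5,153.7943    15,129.2029      60,074.7841
P = 5,153.7943; D_Mac = 2.93555 yrs; D_mod = 2.90074 yrs; C = 11.38162.
Duration effect: -2.90074 × (-0.0275) = +0.079770
Convexity effect: 0.5 × 11.38162 × (-0.0275)² = +0.0043037
ΔP/P ≈ +0.079770 + 0.0043037 = +0.084074 = +8.4074%.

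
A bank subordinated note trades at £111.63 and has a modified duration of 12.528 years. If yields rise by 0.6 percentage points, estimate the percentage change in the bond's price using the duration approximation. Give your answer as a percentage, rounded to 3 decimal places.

-7.517%

Duration approximation: ΔP/P ≈ -D_mod · Δy = -12.528 × (+0.006) = -0.075168.
As a percentage: -7.5168%.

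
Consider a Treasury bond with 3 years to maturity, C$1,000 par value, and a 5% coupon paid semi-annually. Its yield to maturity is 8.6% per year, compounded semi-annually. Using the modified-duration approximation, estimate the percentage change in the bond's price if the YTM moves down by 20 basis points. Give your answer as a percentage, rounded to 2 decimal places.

+0.54%

Periodic yield y = 0.043. Modified duration first:
  t   CF        PV=CF/(1+0.043)^t    t·PV
  1        25.00        23.9693        23.9693
  2        25.00        22.9811        45.9623
  3        25.00        22.0337        66.1010
  4        25.00        21.1253        84.5012
  5        25.00        20.2544       101.2718
  6     1,025.00       796.1924     4,777.1543
  Σ                    906.5562     5,098.9599
P = 906.5562; D_Mac = 5.62454 half-year periods = 2.81227 yrs; D_mod = 2.81227/(1+0.043) = 2.69633 yrs.
ΔP/P ≈ -D_mod · Δy = -2.69633 × (-0.002) = +0.005393 = +0.5393%.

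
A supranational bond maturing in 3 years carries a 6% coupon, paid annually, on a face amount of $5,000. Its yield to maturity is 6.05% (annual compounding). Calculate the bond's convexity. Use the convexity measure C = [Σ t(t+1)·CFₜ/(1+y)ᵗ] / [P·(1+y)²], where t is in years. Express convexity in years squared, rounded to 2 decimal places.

With y = 0.0605:
  t   CF        PV=CF/(1+0.0605)^t    t·PV        t(t+1)·PV
  1       300.00       282.8854       282.8854         565.7709
  2       300.00       266.7472       533.4944       1,600.4833
  3     5,300.00     4,443.6910    13,331.0730      53,324.2919
  Σ                  4,993.3236    14,147.4529      55,490.5461
P = 4,993.3236.
Convexity = Σ t(t+1)·PV / [P·(1+y)²] = 55,490.5461 / (4,993.3236 × 1.124660) = 9.88116.

9.88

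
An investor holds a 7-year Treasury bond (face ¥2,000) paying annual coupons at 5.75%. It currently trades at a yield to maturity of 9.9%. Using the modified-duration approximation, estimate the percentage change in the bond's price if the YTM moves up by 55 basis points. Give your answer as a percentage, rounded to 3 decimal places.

Periodic yield y = 0.099. Modified duration first:
  t   CF        PV=CF/(1+0.099)^t    t·PV
  1       115.00       104.6406       104.6406
  2       115.00        95.2144       190.4287
  3       115.00        86.6373       259.9118
  4       115.00        78.8328       315.3313
  5       115.00        71.7314       358.6571
  6       115.00        65.2697       391.6183
  7     2,115.00     1,092.2612     7,645.8287
  Σ                  1,594.5874     9,266.4164
P = 1,594.5874; D_Mac = 5.81117 yrs; D_mod = 5.81117/(1+0.099) = 5.28769 yrs.
ΔP/P ≈ -D_mod · Δy = -5.28769 × (+0.0055) = -0.029082 = -2.9082%.

-2.908%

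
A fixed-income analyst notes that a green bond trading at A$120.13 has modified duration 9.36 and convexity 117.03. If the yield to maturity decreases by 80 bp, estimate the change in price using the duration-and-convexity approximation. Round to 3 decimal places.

+A$9.445

Duration effect: -D_mod·Δy = -9.36 × (-0.008) = +0.074880
Convexity effect: ½·C·(Δy)² = 0.5 × 117.03 × (-0.008)² = +0.00374496
ΔP/P ≈ +0.074880 + 0.00374496 = +0.07862496
ΔP ≈ 120.13 × (+0.07862496) = +9.4452164448.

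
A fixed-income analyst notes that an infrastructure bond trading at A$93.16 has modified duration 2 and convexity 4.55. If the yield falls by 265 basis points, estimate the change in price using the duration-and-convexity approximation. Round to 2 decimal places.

+A$5.09

Duration effect: -D_mod·Δy = -2 × (-0.0265) = +0.053000
Convexity effect: ½·C·(Δy)² = 0.5 × 4.55 × (-0.0265)² = +0.00159761875
ΔP/P ≈ +0.053000 + 0.00159761875 = +0.05459761875
ΔP ≈ 93.16 × (+0.05459761875) = +5.08631416275.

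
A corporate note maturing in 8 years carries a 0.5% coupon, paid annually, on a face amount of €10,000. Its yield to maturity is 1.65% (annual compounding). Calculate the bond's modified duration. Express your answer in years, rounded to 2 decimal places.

Periodic yield y = 0.0165. First find Macaulay duration:
  t   CF        PV=CF/(1+0.0165)^t    t·PV
  1        50.00        49.1884        49.1884
  2        50.00        48.3900        96.7799
  3        50.00        47.6045       142.8134
  4        50.00        46.8318       187.3270
  5        50.00        46.0716       230.3579
  6        50.00        45.3237       271.9424
  7        50.00        44.5880       312.1162
  8    10,050.00     8,816.7190    70,533.7518
  Σ                  9,144.7169    71,824.2771
P = 9,144.7169; Macaulay duration = 71,824.2771 / 9,144.7169 = 7.85418 years.
Modified duration = D_Mac / (1 + y) = 7.85418 / 1.0165 = 7.72669 years.

7.73 years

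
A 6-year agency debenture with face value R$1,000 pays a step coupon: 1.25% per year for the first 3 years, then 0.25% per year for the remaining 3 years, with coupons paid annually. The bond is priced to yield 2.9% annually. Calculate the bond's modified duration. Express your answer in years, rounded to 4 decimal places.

Periodic yield y = 0.029. First find Macaulay duration:
  t   CF        PV=CF/(1+0.029)^t    t·PV
  1        12.50        12.1477        12.1477
  2        12.50        11.8054        23.6107
  3        12.50        11.4727        34.4180
  4         2.50         2.2299         8.9195
  5         2.50         2.1670        10.8351
  6     1,002.50       844.4854     5,066.9122
  Σ                    884.3080     5,156.8432
P = 884.3080; Macaulay duration = 5,156.8432 / 884.3080 = 5.83150 years.
Modified duration = D_Mac / (1 + y) = 5.83150 / 1.029 = 5.66715 years.

5.6672 years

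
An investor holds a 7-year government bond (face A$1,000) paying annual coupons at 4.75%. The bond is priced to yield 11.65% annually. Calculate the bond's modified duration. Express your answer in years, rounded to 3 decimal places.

5.280 years

Periodic yield y = 0.1165. First find Macaulay duration:
  t   CF        PV=CF/(1+0.1165)^t    t·PV
  1        47.50        42.5437        42.5437
  2        47.50        38.1045        76.2090
  3        47.50        34.1285       102.3856
  4        47.50        30.5674       122.2697
  5        47.50        27.3779       136.8894
  6        47.50        24.5212       147.1270
  7     1,047.50       484.3317     3,390.3222
  Σ                    681.5749     4,017.7466
P = 681.5749; Macaulay duration = 4,017.7466 / 681.5749 = 5.89480 years.
Modified duration = D_Mac / (1 + y) = 5.89480 / 1.1165 = 5.27971 years.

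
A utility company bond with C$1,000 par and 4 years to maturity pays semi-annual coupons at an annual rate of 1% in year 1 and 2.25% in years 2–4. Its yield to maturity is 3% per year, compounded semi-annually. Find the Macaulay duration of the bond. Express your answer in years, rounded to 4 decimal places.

Periodic yield y = 0.015. Discount each cash flow and weight by its period:
  t   CF        PV=CF/(1+0.015)^t    t·PV
  1         5.00         4.9261         4.9261
  2         5.00         4.8533         9.7066
  3        11.25        10.7586        32.2757
  4        11.25        10.5996        42.3983
  5        11.25        10.4429        52.2146
  6        11.25        10.2886        61.7316
  7        11.25        10.1366        70.9559
  8     1,011.25       897.6979     7,181.5830
  Σ                    959.7035     7,455.7918
Price P = Σ PV = 959.7035.
Macaulay duration = Σ(t·PV) / P = 7,455.7918 / 959.7035 = 7.76885 half-year periods.
In years: 7.76885 / 2 = 3.88442 years.

3.8844 years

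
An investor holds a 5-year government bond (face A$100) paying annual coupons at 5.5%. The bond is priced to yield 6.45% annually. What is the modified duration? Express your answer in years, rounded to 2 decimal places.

4.22 years

Periodic yield y = 0.0645. First find Macaulay duration:
  t   CF        PV=CF/(1+0.0645)^t    t·PV
  1         5.50         5.1667         5.1667
  2         5.50         4.8537         9.7074
  3         5.50         4.5596        13.6788
  4         5.50         4.2833        17.1333
  5       105.50        77.1834       385.9172
  Σ                     96.0468       431.6033
P = 96.0468; Macaulay duration = 431.6033 / 96.0468 = 4.49368 years.
Modified duration = D_Mac / (1 + y) = 4.49368 / 1.0645 = 4.22140 years.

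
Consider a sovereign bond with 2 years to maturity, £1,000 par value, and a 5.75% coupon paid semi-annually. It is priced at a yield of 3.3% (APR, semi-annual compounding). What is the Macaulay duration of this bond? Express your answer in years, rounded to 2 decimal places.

Periodic yield y = 0.0165. Discount each cash flow and weight by its period:
  t   CF        PV=CF/(1+0.0165)^t    t·PV
  1        28.75        28.2833        28.2833
  2        28.75        27.8242        55.6485
  3        28.75        27.3726        82.1177
  4     1,028.75       963.5634     3,854.2538
  Σ                  1,047.0436     4,020.3033
Price P = Σ PV = 1,047.0436.
Macaulay duration = Σ(t·PV) / P = 4,020.3033 / 1,047.0436 = 3.83967 half-year periods.
In years: 3.83967 / 2 = 1.91984 years.

1.92 years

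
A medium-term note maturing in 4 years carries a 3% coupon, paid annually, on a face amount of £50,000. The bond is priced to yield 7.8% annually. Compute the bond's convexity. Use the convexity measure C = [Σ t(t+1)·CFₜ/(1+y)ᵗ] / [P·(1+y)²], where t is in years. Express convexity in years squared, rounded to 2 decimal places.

With y = 0.078:
  t   CF        PV=CF/(1+0.078)^t    t·PV        t(t+1)·PV
  1     1,500.00     1,391.4657     1,391.4657       2,782.9314
  2     1,500.00     1,290.7845     2,581.5690       7,744.7069
  3     1,500.00     1,197.3882     3,592.1646      14,368.6585
  4    51,500.00    38,135.7407   152,542.9627     762,714.8134
  Σ                 42,015.3790   160,108.1619     787,611.1101
P = 42,015.3790.
Convexity = Σ t(t+1)·PV / [P·(1+y)²] = 787,611.1101 / (42,015.3790 × 1.162084) = 16.13118.

16.13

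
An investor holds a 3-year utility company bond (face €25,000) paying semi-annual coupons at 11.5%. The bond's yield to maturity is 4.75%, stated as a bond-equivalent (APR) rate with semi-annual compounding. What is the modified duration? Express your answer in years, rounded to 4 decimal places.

Periodic yield y = 0.02375. First find Macaulay duration:
  t   CF        PV=CF/(1+0.02375)^t    t·PV
  1     1,437.50     1,404.1514     1,404.1514
  2     1,437.50     1,371.5765     2,743.1529
  3     1,437.50     1,339.7572     4,019.2717
  4     1,437.50     1,308.6762     5,234.7047
  5     1,437.50     1,278.3162     6,391.5808
  6    26,437.50    22,964.4948   137,786.9689
  Σ                 29,666.9722   157,579.8304
P = 29,666.9722; Macaulay duration = 157,579.8304 / 29,666.9722 = 5.31162 half-year periods = 2.65581 years.
Modified duration = D_Mac / (1 + y) = 2.65581 / 1.02375 = 2.59420 years.

2.5942 years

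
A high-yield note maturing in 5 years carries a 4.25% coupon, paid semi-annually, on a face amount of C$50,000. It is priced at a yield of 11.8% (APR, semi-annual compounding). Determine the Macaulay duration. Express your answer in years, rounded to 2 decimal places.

Periodic yield y = 0.059. Discount each cash flow and weight by its period:
  t   CF        PV=CF/(1+0.059)^t    t·PV
  1     1,062.50     1,003.3050     1,003.3050
  2     1,062.50       947.4079     1,894.8159
  3     1,062.50       894.6251     2,683.8752
  4     1,062.50       844.7829     3,379.1315
  5     1,062.50       797.7175     3,988.5877
  6     1,062.50       753.2743     4,519.6461
  7     1,062.50       711.3072     4,979.1506
  8     1,062.50       671.6782     5,373.4257
  9     1,062.50       634.2570     5,708.3134
  10   51,062.50    28,783.4252   287,834.2517
  Σ                 36,041.7804   321,364.5025
Price P = Σ PV = 36,041.7804.
Macaulay duration = Σ(t·PV) / P = 321,364.5025 / 36,041.7804 = 8.91644 half-year periods.
In years: 8.91644 / 2 = 4.45822 years.

4.46 years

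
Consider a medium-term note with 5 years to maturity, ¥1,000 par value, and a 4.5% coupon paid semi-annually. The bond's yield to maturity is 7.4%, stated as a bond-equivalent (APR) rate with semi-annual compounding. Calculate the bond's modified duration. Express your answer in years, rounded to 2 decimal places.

Periodic yield y = 0.037. First find Macaulay duration:
  t   CF        PV=CF/(1+0.037)^t    t·PV
  1        22.50        21.6972        21.6972
  2        22.50        20.9231        41.8461
  3        22.50        20.1765        60.5296
  4        22.50        19.4566        77.8265
  5        22.50        18.7624        93.8121
  6        22.50        18.0930       108.5578
  7        22.50        17.4474       122.1319
  8        22.50        16.8249       134.5992
  9        22.50        16.2246       146.0213
  10    1,022.50       711.0101     7,110.1007
  Σ                    880.6158     7,917.1224
P = 880.6158; Macaulay duration = 7,917.1224 / 880.6158 = 8.99044 half-year periods = 4.49522 years.
Modified duration = D_Mac / (1 + y) = 4.49522 / 1.037 = 4.33483 years.

4.33 years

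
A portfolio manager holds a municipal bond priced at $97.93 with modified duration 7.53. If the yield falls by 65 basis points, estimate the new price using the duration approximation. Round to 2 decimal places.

Duration approximation: ΔP/P ≈ -D_mod · Δy = -7.53 × (-0.0065) = +0.048945.
New price ≈ 97.93 × (1 + 0.048945) = 102.72318385.

$102.72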